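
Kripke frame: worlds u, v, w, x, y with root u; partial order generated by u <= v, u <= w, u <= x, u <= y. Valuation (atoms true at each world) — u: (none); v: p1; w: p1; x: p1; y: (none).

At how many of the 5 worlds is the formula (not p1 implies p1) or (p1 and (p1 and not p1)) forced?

3

u: does not force it — u does not force (not p1 implies p1) or (p1 and (p1 and not p1)): neither disjunct is forced at u.
v: forces it.
w: forces it.
x: forces it.
y: does not force it — y does not force (not p1 implies p1) or (p1 and (p1 and not p1)): neither disjunct is forced at y.
Worlds forcing the formula: {v, w, x}.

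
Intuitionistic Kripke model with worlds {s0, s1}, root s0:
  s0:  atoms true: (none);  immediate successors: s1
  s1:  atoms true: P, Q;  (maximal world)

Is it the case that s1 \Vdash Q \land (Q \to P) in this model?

Yes

s1 \Vdash Q \land (Q \to P) since s1 forces both conjuncts.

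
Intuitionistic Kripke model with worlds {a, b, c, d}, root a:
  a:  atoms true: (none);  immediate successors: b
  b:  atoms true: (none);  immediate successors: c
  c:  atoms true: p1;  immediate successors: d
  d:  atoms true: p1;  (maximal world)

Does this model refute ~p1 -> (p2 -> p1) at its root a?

No

a ||- ~p1 -> (p2 -> p1) vacuously: no world accessible from a forces the antecedent ~p1.
So the root a forces ~p1 -> (p2 -> p1); the model is not a countermodel.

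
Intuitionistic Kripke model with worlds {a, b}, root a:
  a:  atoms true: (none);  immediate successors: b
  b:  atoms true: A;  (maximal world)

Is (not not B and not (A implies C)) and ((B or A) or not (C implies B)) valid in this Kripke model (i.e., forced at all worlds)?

Not every world: a does not force (not not B and not (A implies C)) and ((B or A) or not (C implies B)).
a does not force (not not B and not (A implies C)) and ((B or A) or not (C implies B)) since a fails not not B and not (A implies C).

No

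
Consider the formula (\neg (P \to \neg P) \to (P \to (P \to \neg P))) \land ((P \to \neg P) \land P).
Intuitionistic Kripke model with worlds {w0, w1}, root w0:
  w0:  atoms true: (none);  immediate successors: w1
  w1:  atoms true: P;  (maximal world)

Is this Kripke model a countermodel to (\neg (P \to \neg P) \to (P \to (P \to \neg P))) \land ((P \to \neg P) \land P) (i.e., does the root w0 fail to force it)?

w0 \nVdash (\neg (P \to \neg P) \to (P \to (P \to \neg P))) \land ((P \to \neg P) \land P) since w0 fails \neg (P \to \neg P) \to (P \to (P \to \neg P)).
So the root w0 does not force (\neg (P \to \neg P) \to (P \to (P \to \neg P))) \land ((P \to \neg P) \land P); the model is a countermodel.

Yes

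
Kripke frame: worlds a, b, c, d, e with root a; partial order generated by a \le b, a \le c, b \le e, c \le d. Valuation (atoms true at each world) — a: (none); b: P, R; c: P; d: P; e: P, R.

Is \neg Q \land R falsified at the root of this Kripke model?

a \nVdash \neg Q \land R since a fails R.
So the root a does not force \neg Q \land R; the model is a countermodel.

Yes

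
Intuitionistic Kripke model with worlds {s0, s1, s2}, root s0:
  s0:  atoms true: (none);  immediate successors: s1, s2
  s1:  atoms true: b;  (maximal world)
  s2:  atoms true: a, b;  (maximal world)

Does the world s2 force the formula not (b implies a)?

s2 does not force not (b implies a) since s2 is accessible from s2 and s2 forces b implies a.
s2 forces b implies a: every world accessible from s2 that forces b (namely s2) also forces a.

No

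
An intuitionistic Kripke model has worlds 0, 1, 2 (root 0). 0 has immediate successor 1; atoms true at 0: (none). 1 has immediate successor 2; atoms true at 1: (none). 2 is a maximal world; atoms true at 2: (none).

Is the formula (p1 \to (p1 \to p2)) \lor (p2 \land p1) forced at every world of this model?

Yes

0 \Vdash (p1 \to (p1 \to p2)) \lor (p2 \land p1) via the disjunct p1 \to (p1 \to p2).
Since the root 0 forces (p1 \to (p1 \to p2)) \lor (p2 \land p1) and forcing is persistent (monotone upward), every world forces it.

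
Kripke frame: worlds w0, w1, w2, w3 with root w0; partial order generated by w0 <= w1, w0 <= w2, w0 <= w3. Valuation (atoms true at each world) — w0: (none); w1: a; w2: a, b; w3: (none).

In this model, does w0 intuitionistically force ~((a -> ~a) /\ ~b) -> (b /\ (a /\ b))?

w0 ||-/- ~((a -> ~a) /\ ~b) -> (b /\ (a /\ b)): at the accessible world w1, w1 ||- ~((a -> ~a) /\ ~b) but w1 ||-/- b /\ (a /\ b).
w1 ||-/- b /\ (a /\ b) since w1 fails b.

No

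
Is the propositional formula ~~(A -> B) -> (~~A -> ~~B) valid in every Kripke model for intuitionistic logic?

Yes

This is the distribution of double negation over implication, which is intuitionistically derivable.
Assume ~~(A -> B) and ~~A; suppose ~B. Then A -> B would give ~A (by contraposition), contradicting ~~A; so ~(A -> B), contradicting ~~(A -> B). Hence ~~B.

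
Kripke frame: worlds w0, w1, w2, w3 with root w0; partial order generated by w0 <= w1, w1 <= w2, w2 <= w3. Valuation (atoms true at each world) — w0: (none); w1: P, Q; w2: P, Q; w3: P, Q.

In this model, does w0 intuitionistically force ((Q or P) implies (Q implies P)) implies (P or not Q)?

w0 does not force ((Q or P) implies (Q implies P)) implies (P or not Q): already at w0 itself, w0 forces (Q or P) implies (Q implies P) but w0 does not force P or not Q.
w0 does not force P or not Q: neither disjunct is forced at w0.
w0 lacks atom P, so w0 does not force P.

No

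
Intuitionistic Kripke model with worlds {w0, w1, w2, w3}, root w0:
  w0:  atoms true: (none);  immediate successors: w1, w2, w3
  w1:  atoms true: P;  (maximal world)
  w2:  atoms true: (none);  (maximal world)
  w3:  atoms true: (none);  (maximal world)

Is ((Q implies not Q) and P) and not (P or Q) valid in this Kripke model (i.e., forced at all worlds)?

No

Not every world: w0 does not force ((Q implies not Q) and P) and not (P or Q).
w0 does not force ((Q implies not Q) and P) and not (P or Q) since w0 fails (Q implies not Q) and P.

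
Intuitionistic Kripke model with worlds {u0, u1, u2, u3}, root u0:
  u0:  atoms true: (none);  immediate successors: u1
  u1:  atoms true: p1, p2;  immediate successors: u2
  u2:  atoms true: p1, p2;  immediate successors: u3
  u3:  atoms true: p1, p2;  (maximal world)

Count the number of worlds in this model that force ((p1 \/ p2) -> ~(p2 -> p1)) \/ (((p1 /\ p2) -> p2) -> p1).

3

u0: does not force it — u0 ||-/- ((p1 \/ p2) -> ~(p2 -> p1)) \/ (((p1 /\ p2) -> p2) -> p1): neither disjunct is forced at u0.
u1: forces it.
u2: forces it.
u3: forces it.
Worlds forcing the formula: {u1, u2, u3}.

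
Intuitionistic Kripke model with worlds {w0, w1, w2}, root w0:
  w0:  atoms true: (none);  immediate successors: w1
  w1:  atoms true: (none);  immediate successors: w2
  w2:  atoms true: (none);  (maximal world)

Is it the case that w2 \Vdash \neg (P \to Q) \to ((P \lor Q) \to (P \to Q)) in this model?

Yes

w2 \Vdash \neg (P \to Q) \to ((P \lor Q) \to (P \to Q)) vacuously: no world accessible from w2 forces the antecedent \neg (P \to Q).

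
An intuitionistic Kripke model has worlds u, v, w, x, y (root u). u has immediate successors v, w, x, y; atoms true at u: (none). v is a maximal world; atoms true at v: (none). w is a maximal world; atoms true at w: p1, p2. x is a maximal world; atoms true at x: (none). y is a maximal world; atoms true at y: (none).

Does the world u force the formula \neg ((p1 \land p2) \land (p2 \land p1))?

No

u \nVdash \neg ((p1 \land p2) \land (p2 \land p1)) since w is accessible from u and w \Vdash (p1 \land p2) \land (p2 \land p1).
w \Vdash (p1 \land p2) \land (p2 \land p1) since w forces both conjuncts.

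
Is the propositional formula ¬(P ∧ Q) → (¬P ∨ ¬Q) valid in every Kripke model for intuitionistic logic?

This is the constructively invalid direction of De Morgan's law for conjunction, which is not intuitionistically valid.
A Kripke countermodel: worlds a, b, c; order generated by a ≤ b, a ≤ c; atoms true at each world — a:{}; b:{P}; c:{Q}.
a ⊮ ¬(P ∧ Q) → (¬P ∨ ¬Q): already at a itself, a ⊩ ¬(P ∧ Q) but a ⊮ ¬P ∨ ¬Q.
a ⊮ ¬P ∨ ¬Q: neither disjunct is forced at a.
a ⊮ ¬P since b is accessible from a and b ⊩ P.
So the root a does not force the formula.

No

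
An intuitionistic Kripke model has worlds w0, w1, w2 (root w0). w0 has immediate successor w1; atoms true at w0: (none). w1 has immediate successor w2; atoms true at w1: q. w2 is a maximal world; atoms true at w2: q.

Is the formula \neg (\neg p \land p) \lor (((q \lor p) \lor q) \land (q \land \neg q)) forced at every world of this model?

w0 \Vdash \neg (\neg p \land p) \lor (((q \lor p) \lor q) \land (q \land \neg q)) via the disjunct \neg (\neg p \land p).
Since the root w0 forces \neg (\neg p \land p) \lor (((q \lor p) \lor q) \land (q \land \neg q)) and forcing is persistent (monotone upward), every world forces it.

Yes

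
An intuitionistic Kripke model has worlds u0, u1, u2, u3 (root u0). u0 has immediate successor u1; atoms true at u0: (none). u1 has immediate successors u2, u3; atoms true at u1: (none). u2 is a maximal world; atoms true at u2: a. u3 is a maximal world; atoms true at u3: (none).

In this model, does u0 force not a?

No

u0 does not force not a since u2 is accessible from u0 and u2 forces a.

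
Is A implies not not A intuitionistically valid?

Yes

This is double-negation introduction, which is intuitionistically derivable.
If a world forces A then every accessible world forces A (persistence), so none forces not A; hence not not A.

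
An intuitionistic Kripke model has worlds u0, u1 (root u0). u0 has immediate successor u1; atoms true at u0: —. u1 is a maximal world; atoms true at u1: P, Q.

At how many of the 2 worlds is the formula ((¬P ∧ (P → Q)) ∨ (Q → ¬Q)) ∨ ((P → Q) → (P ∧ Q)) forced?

u0: does not force it — u0 ⊮ ((¬P ∧ (P → Q)) ∨ (Q → ¬Q)) ∨ ((P → Q) → (P ∧ Q)): neither disjunct is forced at u0.
u1: forces it.
Worlds forcing the formula: {u1}.

1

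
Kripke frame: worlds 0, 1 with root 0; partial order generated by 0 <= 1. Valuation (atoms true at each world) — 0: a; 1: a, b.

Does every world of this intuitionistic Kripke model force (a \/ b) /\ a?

Yes

0 ||- (a \/ b) /\ a since 0 forces both conjuncts.
Since the root 0 forces (a \/ b) /\ a and forcing is persistent (monotone upward), every world forces it.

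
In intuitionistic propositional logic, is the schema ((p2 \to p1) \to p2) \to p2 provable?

No

This is Peirce's law, which is not intuitionistically valid.
A Kripke countermodel: worlds a, b; order generated by a \le b; atoms true at each world — a:{}; b:{p2}.
a \nVdash ((p2 \to p1) \to p2) \to p2: already at a itself, a \Vdash (p2 \to p1) \to p2 but a \nVdash p2.
a lacks atom p2, so a \nVdash p2.
So the root a does not force the formula.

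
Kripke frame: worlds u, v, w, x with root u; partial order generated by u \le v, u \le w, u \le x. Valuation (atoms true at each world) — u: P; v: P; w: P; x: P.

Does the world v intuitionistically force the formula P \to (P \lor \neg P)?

v \Vdash P \to (P \lor \neg P): every world accessible from v that forces P (namely v) also forces P \lor \neg P.

Yes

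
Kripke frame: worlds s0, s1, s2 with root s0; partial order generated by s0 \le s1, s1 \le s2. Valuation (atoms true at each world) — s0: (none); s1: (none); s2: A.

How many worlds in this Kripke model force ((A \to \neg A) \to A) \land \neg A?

s0: does not force it — s0 \nVdash ((A \to \neg A) \to A) \land \neg A since s0 fails \neg A.
s1: does not force it.
s2: does not force it.
Worlds forcing the formula: { }.

0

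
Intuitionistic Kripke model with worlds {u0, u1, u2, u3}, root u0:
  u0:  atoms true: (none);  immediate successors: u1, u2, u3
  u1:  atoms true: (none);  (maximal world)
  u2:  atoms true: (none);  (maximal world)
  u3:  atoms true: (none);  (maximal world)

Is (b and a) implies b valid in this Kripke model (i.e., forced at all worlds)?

u0 forces (b and a) implies b vacuously: no world accessible from u0 forces the antecedent b and a.
Since the root u0 forces (b and a) implies b and forcing is persistent (monotone upward), every world forces it.

Yes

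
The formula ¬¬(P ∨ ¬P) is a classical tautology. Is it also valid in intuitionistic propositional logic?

This is the double negation of excluded middle, which is intuitionistically derivable.
Assuming ¬(P ∨ ¬P): from P we'd get P ∨ ¬P, so ¬P; but then P ∨ ¬P again — contradiction. Hence ¬¬(P ∨ ¬P).

Yes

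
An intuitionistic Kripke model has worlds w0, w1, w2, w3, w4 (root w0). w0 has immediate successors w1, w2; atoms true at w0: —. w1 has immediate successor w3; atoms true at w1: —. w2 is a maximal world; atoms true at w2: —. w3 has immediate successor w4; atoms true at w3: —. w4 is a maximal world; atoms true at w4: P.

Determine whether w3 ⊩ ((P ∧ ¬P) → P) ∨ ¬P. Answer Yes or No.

w3 ⊩ ((P ∧ ¬P) → P) ∨ ¬P via the disjunct (P ∧ ¬P) → P.

Yes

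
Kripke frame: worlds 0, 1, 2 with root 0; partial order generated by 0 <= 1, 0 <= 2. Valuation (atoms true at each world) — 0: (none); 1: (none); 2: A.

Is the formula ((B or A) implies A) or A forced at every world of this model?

Yes

0 forces ((B or A) implies A) or A via the disjunct (B or A) implies A.
Since the root 0 forces ((B or A) implies A) or A and forcing is persistent (monotone upward), every world forces it.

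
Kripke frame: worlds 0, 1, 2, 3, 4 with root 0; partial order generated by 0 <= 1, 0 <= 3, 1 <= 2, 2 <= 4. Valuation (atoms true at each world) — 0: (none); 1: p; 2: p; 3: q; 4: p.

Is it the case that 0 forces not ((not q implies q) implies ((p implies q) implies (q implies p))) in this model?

0 does not force not ((not q implies q) implies ((p implies q) implies (q implies p))) since 1 is accessible from 0 and 1 forces (not q implies q) implies ((p implies q) implies (q implies p)).
1 forces (not q implies q) implies ((p implies q) implies (q implies p)) vacuously: no world accessible from 1 forces the antecedent not q implies q.

No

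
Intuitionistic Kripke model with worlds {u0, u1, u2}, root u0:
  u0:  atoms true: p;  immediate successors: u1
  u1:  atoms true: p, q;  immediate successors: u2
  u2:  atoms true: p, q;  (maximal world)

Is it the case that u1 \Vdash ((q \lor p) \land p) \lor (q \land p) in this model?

Yes

u1 \Vdash ((q \lor p) \land p) \lor (q \land p) via the disjunct (q \lor p) \land p.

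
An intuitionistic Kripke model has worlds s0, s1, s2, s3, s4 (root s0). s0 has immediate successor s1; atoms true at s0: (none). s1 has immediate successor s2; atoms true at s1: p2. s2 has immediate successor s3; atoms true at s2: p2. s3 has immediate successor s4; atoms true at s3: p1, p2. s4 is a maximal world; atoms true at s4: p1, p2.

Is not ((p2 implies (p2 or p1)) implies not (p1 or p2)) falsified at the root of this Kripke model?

No

s0 forces not ((p2 implies (p2 or p1)) implies not (p1 or p2)): no world accessible from s0 forces (p2 implies (p2 or p1)) implies not (p1 or p2).
So the root s0 forces not ((p2 implies (p2 or p1)) implies not (p1 or p2)); the model is not a countermodel.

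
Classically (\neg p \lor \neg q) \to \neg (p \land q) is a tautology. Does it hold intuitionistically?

This is a constructively valid De Morgan direction (disjunction of negations to negated conjunction), which is intuitionistically derivable.
If \neg p holds at a world then no accessible world forces p, hence none forces p \land q; likewise for \neg q.

Yes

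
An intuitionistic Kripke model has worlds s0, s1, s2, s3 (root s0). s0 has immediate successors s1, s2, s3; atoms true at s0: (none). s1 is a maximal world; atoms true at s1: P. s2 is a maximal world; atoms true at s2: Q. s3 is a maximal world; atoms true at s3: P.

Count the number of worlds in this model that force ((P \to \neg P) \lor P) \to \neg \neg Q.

s0: does not force it — s0 \nVdash ((P \to \neg P) \lor P) \to \neg \neg Q: at the accessible world s1, s1 \Vdash (P \to \neg P) \lor P but s1 \nVdash \neg \neg Q.
s1: does not force it — s1 \nVdash ((P \to \neg P) \lor P) \to \neg \neg Q: already at s1 itself, s1 \Vdash (P \to \neg P) \lor P but s1 \nVdash \neg \neg Q.
s2: forces it.
s3: does not force it.
Worlds forcing the formula: {s2}.

1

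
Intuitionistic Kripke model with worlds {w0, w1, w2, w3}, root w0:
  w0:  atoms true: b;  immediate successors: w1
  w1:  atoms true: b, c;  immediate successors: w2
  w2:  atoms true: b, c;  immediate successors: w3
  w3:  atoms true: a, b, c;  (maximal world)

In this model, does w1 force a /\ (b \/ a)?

No

w1 ||-/- a /\ (b \/ a) since w1 fails a.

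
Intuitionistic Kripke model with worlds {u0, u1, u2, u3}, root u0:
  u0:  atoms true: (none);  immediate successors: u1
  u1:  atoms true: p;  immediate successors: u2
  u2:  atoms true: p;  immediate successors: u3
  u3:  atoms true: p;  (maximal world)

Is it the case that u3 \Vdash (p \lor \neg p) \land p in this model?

Yes

u3 \Vdash (p \lor \neg p) \land p since u3 forces both conjuncts.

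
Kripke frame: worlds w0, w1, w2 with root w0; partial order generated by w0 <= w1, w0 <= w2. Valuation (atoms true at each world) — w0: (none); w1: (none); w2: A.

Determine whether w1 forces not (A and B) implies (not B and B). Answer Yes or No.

w1 does not force not (A and B) implies (not B and B): already at w1 itself, w1 forces not (A and B) but w1 does not force not B and B.
w1 does not force not B and B since w1 fails B.

No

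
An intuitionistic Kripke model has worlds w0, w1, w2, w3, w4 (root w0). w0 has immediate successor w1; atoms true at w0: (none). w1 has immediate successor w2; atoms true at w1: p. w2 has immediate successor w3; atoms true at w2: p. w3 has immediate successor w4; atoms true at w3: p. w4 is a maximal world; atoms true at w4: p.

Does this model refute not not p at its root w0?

No

w0 forces not not p: no world accessible from w0 forces not p.
So the root w0 forces not not p; the model is not a countermodel.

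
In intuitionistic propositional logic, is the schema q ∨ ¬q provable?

This is the law of excluded middle, which is not intuitionistically valid.
A Kripke countermodel: worlds 0, 1; order generated by 0 ≤ 1; atoms true at each world — 0:{}; 1:{q}.
0 ⊮ q ∨ ¬q: neither disjunct is forced at 0.
0 lacks atom q, so 0 ⊮ q.
So the root 0 does not force the formula.

No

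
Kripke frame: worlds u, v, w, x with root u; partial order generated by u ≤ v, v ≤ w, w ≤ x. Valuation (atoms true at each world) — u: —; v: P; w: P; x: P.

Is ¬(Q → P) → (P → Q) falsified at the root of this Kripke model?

No

u ⊩ ¬(Q → P) → (P → Q) vacuously: no world accessible from u forces the antecedent ¬(Q → P).
So the root u forces ¬(Q → P) → (P → Q); the model is not a countermodel.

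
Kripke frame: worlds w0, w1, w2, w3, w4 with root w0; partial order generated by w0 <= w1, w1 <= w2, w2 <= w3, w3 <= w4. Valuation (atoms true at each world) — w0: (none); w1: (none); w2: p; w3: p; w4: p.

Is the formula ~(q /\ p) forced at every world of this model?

Yes

w0 ||- ~(q /\ p): no world accessible from w0 forces q /\ p.
Since the root w0 forces ~(q /\ p) and forcing is persistent (monotone upward), every world forces it.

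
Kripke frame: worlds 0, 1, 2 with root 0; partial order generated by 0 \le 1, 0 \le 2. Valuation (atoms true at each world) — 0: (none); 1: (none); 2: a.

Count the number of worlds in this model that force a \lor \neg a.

0: does not force it — 0 \nVdash a \lor \neg a: neither disjunct is forced at 0.
1: forces it.
2: forces it.
Worlds forcing the formula: {1, 2}.

2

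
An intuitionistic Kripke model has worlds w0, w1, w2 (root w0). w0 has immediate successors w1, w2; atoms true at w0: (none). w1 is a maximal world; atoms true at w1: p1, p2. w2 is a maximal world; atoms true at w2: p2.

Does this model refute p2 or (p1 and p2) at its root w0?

w0 does not force p2 or (p1 and p2): neither disjunct is forced at w0.
w0 lacks atom p2, so w0 does not force p2.
So the root w0 does not force p2 or (p1 and p2); the model is a countermodel.

Yes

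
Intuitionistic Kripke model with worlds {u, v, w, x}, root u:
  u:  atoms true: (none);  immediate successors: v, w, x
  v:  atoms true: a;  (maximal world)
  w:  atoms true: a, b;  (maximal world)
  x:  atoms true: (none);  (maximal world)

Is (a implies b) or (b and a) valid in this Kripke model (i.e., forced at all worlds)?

No

Not every world: u does not force (a implies b) or (b and a).
u does not force (a implies b) or (b and a): neither disjunct is forced at u.
u does not force a implies b: at the accessible world v, v forces a but v does not force b.
v lacks atom b, so v does not force b.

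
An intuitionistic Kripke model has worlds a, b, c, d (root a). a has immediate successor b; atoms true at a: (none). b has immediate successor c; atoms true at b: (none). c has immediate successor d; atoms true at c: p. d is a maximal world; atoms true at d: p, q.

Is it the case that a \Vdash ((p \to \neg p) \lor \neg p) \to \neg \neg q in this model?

Yes

a \Vdash ((p \to \neg p) \lor \neg p) \to \neg \neg q vacuously: no world accessible from a forces the antecedent (p \to \neg p) \lor \neg p.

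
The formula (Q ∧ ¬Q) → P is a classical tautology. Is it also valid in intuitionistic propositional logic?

This is an instance of ex falso quodlibet, which is intuitionistically derivable.
No world can force both Q and ¬Q, so the antecedent Q ∧ ¬Q is never forced and the implication holds vacuously at every world.

Yes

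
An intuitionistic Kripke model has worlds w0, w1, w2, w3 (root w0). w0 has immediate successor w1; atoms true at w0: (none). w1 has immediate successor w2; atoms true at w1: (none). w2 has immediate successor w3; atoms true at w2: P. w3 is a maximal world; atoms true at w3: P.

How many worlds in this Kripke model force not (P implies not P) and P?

2

w0: does not force it — w0 does not force not (P implies not P) and P since w0 fails P.
w1: does not force it.
w2: forces it.
w3: forces it.
Worlds forcing the formula: {w2, w3}.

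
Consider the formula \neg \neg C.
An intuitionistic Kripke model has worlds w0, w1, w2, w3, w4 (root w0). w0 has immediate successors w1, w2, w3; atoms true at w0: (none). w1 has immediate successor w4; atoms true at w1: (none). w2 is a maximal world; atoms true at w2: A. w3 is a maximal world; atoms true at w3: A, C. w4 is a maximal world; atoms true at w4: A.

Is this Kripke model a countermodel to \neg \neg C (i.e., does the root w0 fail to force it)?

w0 \nVdash \neg \neg C since w1 is accessible from w0 and w1 \Vdash \neg C.
w1 \Vdash \neg C: no world accessible from w1 forces C.
So the root w0 does not force \neg \neg C; the model is a countermodel.

Yes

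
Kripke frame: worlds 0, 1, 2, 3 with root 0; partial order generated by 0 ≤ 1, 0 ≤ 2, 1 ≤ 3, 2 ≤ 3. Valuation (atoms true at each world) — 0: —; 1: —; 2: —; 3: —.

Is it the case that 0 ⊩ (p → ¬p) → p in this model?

0 ⊮ (p → ¬p) → p: already at 0 itself, 0 ⊩ p → ¬p but 0 ⊮ p.
0 lacks atom p, so 0 ⊮ p.

No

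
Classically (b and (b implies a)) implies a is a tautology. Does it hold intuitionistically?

Yes

This is modus ponens in implicational form, which is intuitionistically derivable.
If a world forces b and b implies a, then applying the implication at that world (which is accessible from itself) gives a.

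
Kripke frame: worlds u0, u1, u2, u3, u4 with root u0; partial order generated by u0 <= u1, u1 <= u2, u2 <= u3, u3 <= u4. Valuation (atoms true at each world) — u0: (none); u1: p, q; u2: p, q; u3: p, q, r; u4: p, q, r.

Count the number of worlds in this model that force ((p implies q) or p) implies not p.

u0: does not force it — u0 does not force ((p implies q) or p) implies not p: already at u0 itself, u0 forces (p implies q) or p but u0 does not force not p.
u1: does not force it — u1 does not force ((p implies q) or p) implies not p: already at u1 itself, u1 forces (p implies q) or p but u1 does not force not p.
u2: does not force it.
u3: does not force it.
u4: does not force it.
Worlds forcing the formula: { }.

0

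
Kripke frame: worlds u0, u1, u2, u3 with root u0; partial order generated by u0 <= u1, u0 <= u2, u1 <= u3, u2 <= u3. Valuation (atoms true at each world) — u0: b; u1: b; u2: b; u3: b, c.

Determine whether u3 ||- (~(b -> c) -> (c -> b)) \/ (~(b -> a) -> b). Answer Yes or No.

u3 ||- (~(b -> c) -> (c -> b)) \/ (~(b -> a) -> b) via the disjunct ~(b -> c) -> (c -> b).

Yes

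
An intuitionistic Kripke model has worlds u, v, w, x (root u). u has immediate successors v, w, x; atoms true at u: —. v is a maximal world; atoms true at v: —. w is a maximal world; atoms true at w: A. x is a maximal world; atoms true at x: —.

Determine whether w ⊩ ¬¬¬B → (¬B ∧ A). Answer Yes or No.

w ⊩ ¬¬¬B → (¬B ∧ A): every world accessible from w that forces ¬¬¬B (namely w) also forces ¬B ∧ A.

Yes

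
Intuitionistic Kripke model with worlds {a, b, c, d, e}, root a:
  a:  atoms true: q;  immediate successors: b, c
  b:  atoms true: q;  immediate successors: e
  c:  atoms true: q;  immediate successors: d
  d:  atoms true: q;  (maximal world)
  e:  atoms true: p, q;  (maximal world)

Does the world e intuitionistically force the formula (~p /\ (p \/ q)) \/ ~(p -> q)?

e ||-/- (~p /\ (p \/ q)) \/ ~(p -> q): neither disjunct is forced at e.
e ||-/- ~p /\ (p \/ q) since e fails ~p.

No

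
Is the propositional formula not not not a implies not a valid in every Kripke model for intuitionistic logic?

Yes

This is triple-negation reduction, which is intuitionistically derivable.
Assume not not not a and suppose a. Then not not a (double-negation introduction), contradicting not not not a. So not a.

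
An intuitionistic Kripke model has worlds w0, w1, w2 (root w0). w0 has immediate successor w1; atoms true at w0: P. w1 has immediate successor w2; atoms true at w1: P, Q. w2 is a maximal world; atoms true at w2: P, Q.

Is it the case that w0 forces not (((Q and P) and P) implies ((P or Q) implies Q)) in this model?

w0 does not force not (((Q and P) and P) implies ((P or Q) implies Q)) since w0 is accessible from w0 and w0 forces ((Q and P) and P) implies ((P or Q) implies Q).
w0 forces ((Q and P) and P) implies ((P or Q) implies Q): every world accessible from w0 that forces (Q and P) and P (namely w1, w2) also forces (P or Q) implies Q.

No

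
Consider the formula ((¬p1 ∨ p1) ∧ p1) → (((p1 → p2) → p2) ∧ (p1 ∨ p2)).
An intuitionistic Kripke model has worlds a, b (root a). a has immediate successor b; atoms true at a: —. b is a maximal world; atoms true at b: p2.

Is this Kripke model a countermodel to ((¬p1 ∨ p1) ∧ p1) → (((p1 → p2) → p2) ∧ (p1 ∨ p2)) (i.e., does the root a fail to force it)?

No

a ⊩ ((¬p1 ∨ p1) ∧ p1) → (((p1 → p2) → p2) ∧ (p1 ∨ p2)) vacuously: no world accessible from a forces the antecedent (¬p1 ∨ p1) ∧ p1.
So the root a forces ((¬p1 ∨ p1) ∧ p1) → (((p1 → p2) → p2) ∧ (p1 ∨ p2)); the model is not a countermodel.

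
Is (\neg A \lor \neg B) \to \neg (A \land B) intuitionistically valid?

Yes

This is a constructively valid De Morgan direction (disjunction of negations to negated conjunction), which is intuitionistically derivable.
If \neg A holds at a world then no accessible world forces A, hence none forces A \land B; likewise for \neg B.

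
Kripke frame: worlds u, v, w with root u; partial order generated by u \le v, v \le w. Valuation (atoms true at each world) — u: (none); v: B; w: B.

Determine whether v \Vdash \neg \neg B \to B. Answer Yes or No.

Yes

v \Vdash \neg \neg B \to B: every world accessible from v that forces \neg \neg B (namely v, w) also forces B.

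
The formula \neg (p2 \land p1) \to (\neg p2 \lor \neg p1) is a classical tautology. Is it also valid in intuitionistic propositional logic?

This is the constructively invalid direction of De Morgan's law for conjunction, which is not intuitionistically valid.
A Kripke countermodel: worlds w0, w1, w2; order generated by w0 \le w1, w0 \le w2; atoms true at each world — w0:{}; w1:{p2}; w2:{p1}.
w0 \nVdash \neg (p2 \land p1) \to (\neg p2 \lor \neg p1): already at w0 itself, w0 \Vdash \neg (p2 \land p1) but w0 \nVdash \neg p2 \lor \neg p1.
w0 \nVdash \neg p2 \lor \neg p1: neither disjunct is forced at w0.
w0 \nVdash \neg p2 since w1 is accessible from w0 and w1 \Vdash p2.
So the root w0 does not force the formula.

No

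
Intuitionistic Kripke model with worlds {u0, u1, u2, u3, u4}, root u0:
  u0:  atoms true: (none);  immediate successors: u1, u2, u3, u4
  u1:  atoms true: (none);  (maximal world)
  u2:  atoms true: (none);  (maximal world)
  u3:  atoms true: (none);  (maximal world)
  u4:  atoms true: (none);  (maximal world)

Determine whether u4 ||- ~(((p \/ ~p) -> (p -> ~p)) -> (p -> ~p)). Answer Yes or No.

u4 ||-/- ~(((p \/ ~p) -> (p -> ~p)) -> (p -> ~p)) since u4 is accessible from u4 and u4 ||- ((p \/ ~p) -> (p -> ~p)) -> (p -> ~p).
u4 ||- ((p \/ ~p) -> (p -> ~p)) -> (p -> ~p): every world accessible from u4 that forces (p \/ ~p) -> (p -> ~p) (namely u4) also forces p -> ~p.

No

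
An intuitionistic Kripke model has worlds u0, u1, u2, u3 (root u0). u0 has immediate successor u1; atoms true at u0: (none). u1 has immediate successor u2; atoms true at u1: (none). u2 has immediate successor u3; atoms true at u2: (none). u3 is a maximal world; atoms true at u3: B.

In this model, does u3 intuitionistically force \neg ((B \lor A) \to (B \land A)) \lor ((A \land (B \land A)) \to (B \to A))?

u3 \Vdash \neg ((B \lor A) \to (B \land A)) \lor ((A \land (B \land A)) \to (B \to A)) via the disjunct \neg ((B \lor A) \to (B \land A)).

Yes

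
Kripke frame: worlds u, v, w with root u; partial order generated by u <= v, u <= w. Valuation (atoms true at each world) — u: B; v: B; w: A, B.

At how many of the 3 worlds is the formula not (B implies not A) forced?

1

u: does not force it — u does not force not (B implies not A) since v is accessible from u and v forces B implies not A.
v: does not force it.
w: forces it.
Worlds forcing the formula: {w}.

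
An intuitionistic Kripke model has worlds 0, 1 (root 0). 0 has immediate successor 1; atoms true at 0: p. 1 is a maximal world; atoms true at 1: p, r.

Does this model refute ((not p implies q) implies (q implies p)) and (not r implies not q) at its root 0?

No

0 forces ((not p implies q) implies (q implies p)) and (not r implies not q) since 0 forces both conjuncts.
So the root 0 forces ((not p implies q) implies (q implies p)) and (not r implies not q); the model is not a countermodel.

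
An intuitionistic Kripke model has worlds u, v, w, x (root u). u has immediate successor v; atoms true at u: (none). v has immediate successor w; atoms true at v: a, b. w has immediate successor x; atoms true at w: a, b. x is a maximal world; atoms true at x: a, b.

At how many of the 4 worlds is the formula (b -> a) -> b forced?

u: does not force it — u ||-/- (b -> a) -> b: already at u itself, u ||- b -> a but u ||-/- b.
v: forces it.
w: forces it.
x: forces it.
Worlds forcing the formula: {v, w, x}.

3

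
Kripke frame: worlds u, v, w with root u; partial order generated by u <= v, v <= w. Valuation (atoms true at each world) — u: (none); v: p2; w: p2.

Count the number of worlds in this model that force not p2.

0

u: does not force it — u does not force not p2 since v is accessible from u and v forces p2.
v: does not force it — v does not force not p2 since v is accessible from v and v forces p2.
w: does not force it — w does not force not p2 since w is accessible from w and w forces p2.
Worlds forcing the formula: { }.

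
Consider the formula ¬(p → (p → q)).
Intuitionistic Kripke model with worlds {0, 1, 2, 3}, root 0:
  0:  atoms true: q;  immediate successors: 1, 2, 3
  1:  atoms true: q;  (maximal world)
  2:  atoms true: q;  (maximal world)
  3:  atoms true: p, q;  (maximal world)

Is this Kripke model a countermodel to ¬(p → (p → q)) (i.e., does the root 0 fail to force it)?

0 ⊮ ¬(p → (p → q)) since 0 is accessible from 0 and 0 ⊩ p → (p → q).
0 ⊩ p → (p → q): every world accessible from 0 that forces p (namely 3) also forces p → q.
So the root 0 does not force ¬(p → (p → q)); the model is a countermodel.

Yes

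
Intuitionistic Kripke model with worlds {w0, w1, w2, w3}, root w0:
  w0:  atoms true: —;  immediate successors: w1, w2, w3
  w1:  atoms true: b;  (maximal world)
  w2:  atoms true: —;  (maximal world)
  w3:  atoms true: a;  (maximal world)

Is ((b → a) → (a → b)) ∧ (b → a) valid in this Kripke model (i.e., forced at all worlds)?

Not every world: w0 ⊮ ((b → a) → (a → b)) ∧ (b → a).
w0 ⊮ ((b → a) → (a → b)) ∧ (b → a) since w0 fails (b → a) → (a → b).

No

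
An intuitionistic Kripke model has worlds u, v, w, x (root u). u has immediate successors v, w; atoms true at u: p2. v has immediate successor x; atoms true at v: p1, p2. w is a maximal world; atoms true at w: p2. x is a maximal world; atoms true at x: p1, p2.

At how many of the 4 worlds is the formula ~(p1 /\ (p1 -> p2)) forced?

u: does not force it — u ||-/- ~(p1 /\ (p1 -> p2)) since v is accessible from u and v ||- p1 /\ (p1 -> p2).
v: does not force it — v ||-/- ~(p1 /\ (p1 -> p2)) since v is accessible from v and v ||- p1 /\ (p1 -> p2).
w: forces it.
x: does not force it — x ||-/- ~(p1 /\ (p1 -> p2)) since x is accessible from x and x ||- p1 /\ (p1 -> p2).
Worlds forcing the formula: {w}.

1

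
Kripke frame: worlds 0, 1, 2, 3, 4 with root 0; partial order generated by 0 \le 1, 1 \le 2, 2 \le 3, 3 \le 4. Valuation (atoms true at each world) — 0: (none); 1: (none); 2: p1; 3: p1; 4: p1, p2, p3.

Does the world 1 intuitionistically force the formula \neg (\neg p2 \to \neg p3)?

1 \nVdash \neg (\neg p2 \to \neg p3) since 1 is accessible from 1 and 1 \Vdash \neg p2 \to \neg p3.
1 \Vdash \neg p2 \to \neg p3 vacuously: no world accessible from 1 forces the antecedent \neg p2.

No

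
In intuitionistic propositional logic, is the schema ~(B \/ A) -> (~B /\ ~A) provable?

Yes

This is a constructively valid De Morgan direction (negated disjunction to conjunction of negations), which is intuitionistically derivable.
From ~(B \/ A): if B held then B \/ A would, contradiction — so ~B; similarly ~A.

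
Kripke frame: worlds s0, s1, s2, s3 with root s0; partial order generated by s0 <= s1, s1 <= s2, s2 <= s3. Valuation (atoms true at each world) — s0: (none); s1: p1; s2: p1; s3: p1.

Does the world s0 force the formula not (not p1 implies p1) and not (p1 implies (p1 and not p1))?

s0 does not force not (not p1 implies p1) and not (p1 implies (p1 and not p1)) since s0 fails not (not p1 implies p1).

No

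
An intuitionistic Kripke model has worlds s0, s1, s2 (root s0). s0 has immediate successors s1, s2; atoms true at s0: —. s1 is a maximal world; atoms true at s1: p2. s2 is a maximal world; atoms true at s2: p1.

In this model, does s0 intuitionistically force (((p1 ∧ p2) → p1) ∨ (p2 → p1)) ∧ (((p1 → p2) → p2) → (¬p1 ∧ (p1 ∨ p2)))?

No

s0 ⊮ (((p1 ∧ p2) → p1) ∨ (p2 → p1)) ∧ (((p1 → p2) → p2) → (¬p1 ∧ (p1 ∨ p2))) since s0 fails ((p1 → p2) → p2) → (¬p1 ∧ (p1 ∨ p2)).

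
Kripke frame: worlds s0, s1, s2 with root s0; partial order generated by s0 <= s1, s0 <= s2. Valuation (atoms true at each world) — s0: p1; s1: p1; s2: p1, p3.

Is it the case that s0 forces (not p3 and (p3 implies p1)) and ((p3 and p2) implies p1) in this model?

s0 does not force (not p3 and (p3 implies p1)) and ((p3 and p2) implies p1) since s0 fails not p3 and (p3 implies p1).

No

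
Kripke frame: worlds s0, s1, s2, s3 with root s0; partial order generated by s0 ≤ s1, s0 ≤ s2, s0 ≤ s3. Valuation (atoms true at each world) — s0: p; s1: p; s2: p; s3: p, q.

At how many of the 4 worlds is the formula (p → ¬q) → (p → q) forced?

s0: does not force it — s0 ⊮ (p → ¬q) → (p → q): at the accessible world s1, s1 ⊩ p → ¬q but s1 ⊮ p → q.
s1: does not force it — s1 ⊮ (p → ¬q) → (p → q): already at s1 itself, s1 ⊩ p → ¬q but s1 ⊮ p → q.
s2: does not force it — s2 ⊮ (p → ¬q) → (p → q): already at s2 itself, s2 ⊩ p → ¬q but s2 ⊮ p → q.
s3: forces it.
Worlds forcing the formula: {s3}.

1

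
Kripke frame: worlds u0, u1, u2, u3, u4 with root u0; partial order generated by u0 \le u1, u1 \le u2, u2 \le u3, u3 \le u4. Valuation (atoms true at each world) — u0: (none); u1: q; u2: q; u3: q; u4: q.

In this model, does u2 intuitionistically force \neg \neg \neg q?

u2 \nVdash \neg \neg \neg q since u2 is accessible from u2 and u2 \Vdash \neg \neg q.
u2 \Vdash \neg \neg q: no world accessible from u2 forces \neg q.

No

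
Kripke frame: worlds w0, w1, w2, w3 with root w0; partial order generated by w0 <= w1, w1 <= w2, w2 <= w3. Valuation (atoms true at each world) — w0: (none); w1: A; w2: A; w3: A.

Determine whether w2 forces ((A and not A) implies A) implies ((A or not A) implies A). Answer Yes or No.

Yes

w2 forces ((A and not A) implies A) implies ((A or not A) implies A): every world accessible from w2 that forces (A and not A) implies A (namely w2, w3) also forces (A or not A) implies A.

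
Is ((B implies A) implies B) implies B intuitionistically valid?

This is Peirce's law, which is not intuitionistically valid.
A Kripke countermodel: worlds a, b; order generated by a <= b; atoms true at each world — a:{}; b:{B}.
a does not force ((B implies A) implies B) implies B: already at a itself, a forces (B implies A) implies B but a does not force B.
a lacks atom B, so a does not force B.
So the root a does not force the formula.

No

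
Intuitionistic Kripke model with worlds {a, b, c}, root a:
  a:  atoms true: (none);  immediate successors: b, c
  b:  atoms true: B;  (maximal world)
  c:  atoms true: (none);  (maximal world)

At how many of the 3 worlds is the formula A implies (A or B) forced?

3

a: forces it.
b: forces it.
c: forces it.
Worlds forcing the formula: {a, b, c}.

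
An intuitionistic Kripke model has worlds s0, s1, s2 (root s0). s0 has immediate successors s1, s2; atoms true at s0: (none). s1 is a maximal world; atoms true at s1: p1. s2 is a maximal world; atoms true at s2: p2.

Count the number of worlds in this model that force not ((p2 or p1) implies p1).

s0: does not force it — s0 does not force not ((p2 or p1) implies p1) since s1 is accessible from s0 and s1 forces (p2 or p1) implies p1.
s1: does not force it — s1 does not force not ((p2 or p1) implies p1) since s1 is accessible from s1 and s1 forces (p2 or p1) implies p1.
s2: forces it.
Worlds forcing the formula: {s2}.

1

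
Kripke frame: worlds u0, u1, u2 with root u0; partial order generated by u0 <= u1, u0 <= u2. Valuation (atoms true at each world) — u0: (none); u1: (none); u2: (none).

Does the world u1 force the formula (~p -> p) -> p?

u1 ||- (~p -> p) -> p vacuously: no world accessible from u1 forces the antecedent ~p -> p.

Yes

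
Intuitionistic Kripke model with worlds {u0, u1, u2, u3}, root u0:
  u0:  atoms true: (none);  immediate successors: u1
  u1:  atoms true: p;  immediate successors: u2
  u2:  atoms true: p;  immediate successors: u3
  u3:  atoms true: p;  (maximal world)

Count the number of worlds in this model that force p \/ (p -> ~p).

3

u0: does not force it — u0 ||-/- p \/ (p -> ~p): neither disjunct is forced at u0.
u1: forces it.
u2: forces it.
u3: forces it.
Worlds forcing the formula: {u1, u2, u3}.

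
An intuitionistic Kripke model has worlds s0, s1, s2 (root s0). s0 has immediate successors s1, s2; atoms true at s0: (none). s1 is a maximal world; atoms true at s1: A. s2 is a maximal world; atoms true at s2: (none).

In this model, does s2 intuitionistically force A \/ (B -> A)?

Yes

s2 ||- A \/ (B -> A) via the disjunct B -> A.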